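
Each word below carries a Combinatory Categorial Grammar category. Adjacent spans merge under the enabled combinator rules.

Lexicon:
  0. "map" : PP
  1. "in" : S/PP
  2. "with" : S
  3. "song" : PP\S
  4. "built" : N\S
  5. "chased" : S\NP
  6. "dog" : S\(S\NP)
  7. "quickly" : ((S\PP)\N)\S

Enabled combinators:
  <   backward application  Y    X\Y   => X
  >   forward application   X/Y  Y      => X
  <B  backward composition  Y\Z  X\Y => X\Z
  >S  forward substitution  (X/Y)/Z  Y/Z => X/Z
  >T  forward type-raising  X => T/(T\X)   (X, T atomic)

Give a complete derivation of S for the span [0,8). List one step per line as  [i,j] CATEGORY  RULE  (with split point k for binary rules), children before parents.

[0,1] PP  lex  "map"
[1,2] S/PP  lex  "in"
[2,3] S  lex  "with"
[3,4] PP\S  lex  "song"
[2,4] PP  <  k=3
[1,4] S  >  k=2
[4,5] N\S  lex  "built"
[1,5] N  <  k=4
[5,6] S\NP  lex  "chased"
[6,7] S\(S\NP)  lex  "dog"
[5,7] S  <  k=6
[7,8] ((S\PP)\N)\S  lex  "quickly"
[5,8] (S\PP)\N  <  k=7
[1,8] S\PP  <  k=5
[0,8] S  <  k=1

[0,8] S   <
  [0,1] "map" : PP
  [1,8] S\PP   <
    [1,5] N   <
      [1,4] S   >
        [1,2] "in" : S/PP
        [2,4] PP   <
          [2,3] "with" : S
          [3,4] "song" : PP\S
      [4,5] "built" : N\S
    [5,8] (S\PP)\N   <
      [5,7] S   <
        [5,6] "chased" : S\NP
        [6,7] "dog" : S\(S\NP)
      [7,8] "quickly" : ((S\PP)\N)\S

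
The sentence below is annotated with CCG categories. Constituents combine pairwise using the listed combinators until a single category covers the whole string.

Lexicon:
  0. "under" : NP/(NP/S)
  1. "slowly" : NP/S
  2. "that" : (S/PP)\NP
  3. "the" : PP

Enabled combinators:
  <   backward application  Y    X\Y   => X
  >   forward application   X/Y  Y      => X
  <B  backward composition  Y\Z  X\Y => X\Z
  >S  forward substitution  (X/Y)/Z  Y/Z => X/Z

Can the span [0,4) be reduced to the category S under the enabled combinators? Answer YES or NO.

[0,4] S   >
  [0,3] S/PP   <
    [0,2] NP   >
      [0,1] "under" : NP/(NP/S)
      [1,2] "slowly" : NP/S
    [2,3] "that" : (S/PP)\NP
  [3,4] "the" : PP

YES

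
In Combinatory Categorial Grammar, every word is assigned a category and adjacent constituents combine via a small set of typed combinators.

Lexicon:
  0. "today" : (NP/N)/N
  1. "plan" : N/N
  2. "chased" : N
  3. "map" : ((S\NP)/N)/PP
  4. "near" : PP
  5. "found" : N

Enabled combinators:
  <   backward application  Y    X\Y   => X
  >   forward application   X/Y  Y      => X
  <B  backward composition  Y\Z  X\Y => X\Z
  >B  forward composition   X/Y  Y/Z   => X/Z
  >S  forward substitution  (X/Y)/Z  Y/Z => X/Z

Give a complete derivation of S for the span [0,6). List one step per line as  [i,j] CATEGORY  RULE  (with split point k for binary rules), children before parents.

[0,1] (NP/N)/N  lex  "today"
[1,2] N/N  lex  "plan"
[0,2] NP/N  >S  k=1
[2,3] N  lex  "chased"
[0,3] NP  >  k=2
[3,4] ((S\NP)/N)/PP  lex  "map"
[4,5] PP  lex  "near"
[3,5] (S\NP)/N  >  k=4
[5,6] N  lex  "found"
[3,6] S\NP  >  k=5
[0,6] S  <  k=3

[0,6] S   <
  [0,3] NP   >
    [0,2] NP/N   >S
      [0,1] "today" : (NP/N)/N
      [1,2] "plan" : N/N
    [2,3] "chased" : N
  [3,6] S\NP   >
    [3,5] (S\NP)/N   >
      [3,4] "map" : ((S\NP)/N)/PP
      [4,5] "near" : PP
    [5,6] "found" : N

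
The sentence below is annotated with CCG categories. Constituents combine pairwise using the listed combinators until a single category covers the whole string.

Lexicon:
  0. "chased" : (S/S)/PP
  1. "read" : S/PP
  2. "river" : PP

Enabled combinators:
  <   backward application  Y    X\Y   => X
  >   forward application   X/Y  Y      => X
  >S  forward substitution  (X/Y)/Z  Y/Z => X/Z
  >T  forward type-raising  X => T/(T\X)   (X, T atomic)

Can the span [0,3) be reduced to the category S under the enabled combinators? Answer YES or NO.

[0,3] S   >
  [0,2] S/PP   >S
    [0,1] "chased" : (S/S)/PP
    [1,2] "read" : S/PP
  [2,3] "river" : PP

YES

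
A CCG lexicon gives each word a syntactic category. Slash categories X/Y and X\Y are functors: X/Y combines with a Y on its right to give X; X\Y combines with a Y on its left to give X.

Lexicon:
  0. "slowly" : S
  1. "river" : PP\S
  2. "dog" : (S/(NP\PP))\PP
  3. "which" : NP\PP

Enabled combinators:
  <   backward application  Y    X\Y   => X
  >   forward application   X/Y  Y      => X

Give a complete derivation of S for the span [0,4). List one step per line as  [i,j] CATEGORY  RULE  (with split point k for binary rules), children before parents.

[0,4] S   >
  [0,3] S/(NP\PP)   <
    [0,2] PP   <
      [0,1] "slowly" : S
      [1,2] "river" : PP\S
    [2,3] "dog" : (S/(NP\PP))\PP
  [3,4] "which" : NP\PP

[0,1] S  lex  "slowly"
[1,2] PP\S  lex  "river"
[0,2] PP  <  k=1
[2,3] (S/(NP\PP))\PP  lex  "dog"
[0,3] S/(NP\PP)  <  k=2
[3,4] NP\PP  lex  "which"
[0,4] S  >  k=3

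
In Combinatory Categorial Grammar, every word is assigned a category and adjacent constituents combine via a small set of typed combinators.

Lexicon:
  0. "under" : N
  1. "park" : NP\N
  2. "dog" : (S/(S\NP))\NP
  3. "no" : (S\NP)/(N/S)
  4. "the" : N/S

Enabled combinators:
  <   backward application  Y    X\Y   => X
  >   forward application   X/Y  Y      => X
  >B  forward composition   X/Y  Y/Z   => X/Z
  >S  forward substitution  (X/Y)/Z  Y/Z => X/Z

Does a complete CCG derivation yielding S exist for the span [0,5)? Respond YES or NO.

YES

[0,5] S   >
  [0,3] S/(S\NP)   <
    [0,2] NP   <
      [0,1] "under" : N
      [1,2] "park" : NP\N
    [2,3] "dog" : (S/(S\NP))\NP
  [3,5] S\NP   >
    [3,4] "no" : (S\NP)/(N/S)
    [4,5] "the" : N/S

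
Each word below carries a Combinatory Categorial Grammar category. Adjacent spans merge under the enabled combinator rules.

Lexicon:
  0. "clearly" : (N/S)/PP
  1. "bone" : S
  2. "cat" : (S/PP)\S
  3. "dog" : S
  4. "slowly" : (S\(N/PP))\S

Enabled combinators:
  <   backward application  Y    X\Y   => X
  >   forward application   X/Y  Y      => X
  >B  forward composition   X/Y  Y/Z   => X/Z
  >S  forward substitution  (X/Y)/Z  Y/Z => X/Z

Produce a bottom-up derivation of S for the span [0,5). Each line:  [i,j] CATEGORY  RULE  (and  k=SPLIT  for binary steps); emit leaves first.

[0,5] S   <
  [0,3] N/PP   >S
    [0,1] "clearly" : (N/S)/PP
    [1,3] S/PP   <
      [1,2] "bone" : S
      [2,3] "cat" : (S/PP)\S
  [3,5] S\(N/PP)   <
    [3,4] "dog" : S
    [4,5] "slowly" : (S\(N/PP))\S

[0,1] (N/S)/PP  lex  "clearly"
[1,2] S  lex  "bone"
[2,3] (S/PP)\S  lex  "cat"
[1,3] S/PP  <  k=2
[0,3] N/PP  >S  k=1
[3,4] S  lex  "dog"
[4,5] (S\(N/PP))\S  lex  "slowly"
[3,5] S\(N/PP)  <  k=4
[0,5] S  <  k=3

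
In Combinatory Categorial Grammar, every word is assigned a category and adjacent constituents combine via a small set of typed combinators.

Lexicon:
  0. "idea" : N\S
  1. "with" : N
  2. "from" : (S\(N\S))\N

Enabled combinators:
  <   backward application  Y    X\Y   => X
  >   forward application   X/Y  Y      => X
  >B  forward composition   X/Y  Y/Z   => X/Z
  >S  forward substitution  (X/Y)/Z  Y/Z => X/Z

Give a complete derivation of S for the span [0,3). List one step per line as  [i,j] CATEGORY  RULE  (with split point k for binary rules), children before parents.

[0,1] N\S  lex  "idea"
[1,2] N  lex  "with"
[2,3] (S\(N\S))\N  lex  "from"
[1,3] S\(N\S)  <  k=2
[0,3] S  <  k=1

[0,3] S   <
  [0,1] "idea" : N\S
  [1,3] S\(N\S)   <
    [1,2] "with" : N
    [2,3] "from" : (S\(N\S))\N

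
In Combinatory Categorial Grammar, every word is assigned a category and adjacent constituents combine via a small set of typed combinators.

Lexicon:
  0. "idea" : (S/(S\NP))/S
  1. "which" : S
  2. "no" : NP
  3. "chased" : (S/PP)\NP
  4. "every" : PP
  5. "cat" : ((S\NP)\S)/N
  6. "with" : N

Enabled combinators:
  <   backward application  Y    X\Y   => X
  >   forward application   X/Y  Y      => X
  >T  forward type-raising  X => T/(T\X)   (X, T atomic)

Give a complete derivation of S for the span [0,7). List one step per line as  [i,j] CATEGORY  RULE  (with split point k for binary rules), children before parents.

[0,7] S   >
  [0,2] S/(S\NP)   >
    [0,1] "idea" : (S/(S\NP))/S
    [1,2] "which" : S
  [2,7] S\NP   <
    [2,5] S   >
      [2,4] S/PP   <
        [2,3] "no" : NP
        [3,4] "chased" : (S/PP)\NP
      [4,5] "every" : PP
    [5,7] (S\NP)\S   >
      [5,6] "cat" : ((S\NP)\S)/N
      [6,7] "with" : N

[0,1] (S/(S\NP))/S  lex  "idea"
[1,2] S  lex  "which"
[0,2] S/(S\NP)  >  k=1
[2,3] NP  lex  "no"
[3,4] (S/PP)\NP  lex  "chased"
[2,4] S/PP  <  k=3
[4,5] PP  lex  "every"
[2,5] S  >  k=4
[5,6] ((S\NP)\S)/N  lex  "cat"
[6,7] N  lex  "with"
[5,7] (S\NP)\S  >  k=6
[2,7] S\NP  <  k=5
[0,7] S  >  k=2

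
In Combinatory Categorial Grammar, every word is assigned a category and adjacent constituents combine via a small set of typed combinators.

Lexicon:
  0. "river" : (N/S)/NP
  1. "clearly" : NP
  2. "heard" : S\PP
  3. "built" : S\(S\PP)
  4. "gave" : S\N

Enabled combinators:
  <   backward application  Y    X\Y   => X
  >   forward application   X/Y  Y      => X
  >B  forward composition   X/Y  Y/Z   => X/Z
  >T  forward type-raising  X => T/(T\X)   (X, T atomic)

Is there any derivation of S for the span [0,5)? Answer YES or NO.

[0,5] S   <
  [0,4] N   >
    [0,2] N/S   >
      [0,1] "river" : (N/S)/NP
      [1,2] "clearly" : NP
    [2,4] S   <
      [2,3] "heard" : S\PP
      [3,4] "built" : S\(S\PP)
  [4,5] "gave" : S\N

YES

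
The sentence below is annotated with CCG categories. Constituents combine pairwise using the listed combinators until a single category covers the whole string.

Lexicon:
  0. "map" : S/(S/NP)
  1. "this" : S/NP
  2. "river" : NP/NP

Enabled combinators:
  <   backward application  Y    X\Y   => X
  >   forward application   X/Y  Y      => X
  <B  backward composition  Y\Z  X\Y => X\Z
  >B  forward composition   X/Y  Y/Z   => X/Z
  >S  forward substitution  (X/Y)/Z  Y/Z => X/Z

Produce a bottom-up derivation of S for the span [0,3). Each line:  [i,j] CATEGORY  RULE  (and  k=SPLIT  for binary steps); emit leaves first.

[0,3] S   >
  [0,1] "map" : S/(S/NP)
  [1,3] S/NP   >B
    [1,2] "this" : S/NP
    [2,3] "river" : NP/NP

[0,1] S/(S/NP)  lex  "map"
[1,2] S/NP  lex  "this"
[2,3] NP/NP  lex  "river"
[1,3] S/NP  >B  k=2
[0,3] S  >  k=1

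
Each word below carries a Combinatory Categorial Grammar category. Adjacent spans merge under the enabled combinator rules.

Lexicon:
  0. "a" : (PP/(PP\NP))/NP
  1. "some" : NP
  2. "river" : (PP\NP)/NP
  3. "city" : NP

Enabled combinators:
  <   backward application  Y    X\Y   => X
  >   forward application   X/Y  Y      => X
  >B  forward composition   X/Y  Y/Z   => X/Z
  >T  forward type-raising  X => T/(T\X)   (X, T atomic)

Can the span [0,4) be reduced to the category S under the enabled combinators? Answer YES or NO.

(PP/(PP\NP))/NP NP (PP\NP)/NP NP
CKY chart[0,4] = {(PP/(PP\NP))/(NP\PP), N/(N\PP), NP/(NP\PP), PP, PP/(NP\NP), PP/(PP\PP), S/(S\PP)}; S ∉ chart

NO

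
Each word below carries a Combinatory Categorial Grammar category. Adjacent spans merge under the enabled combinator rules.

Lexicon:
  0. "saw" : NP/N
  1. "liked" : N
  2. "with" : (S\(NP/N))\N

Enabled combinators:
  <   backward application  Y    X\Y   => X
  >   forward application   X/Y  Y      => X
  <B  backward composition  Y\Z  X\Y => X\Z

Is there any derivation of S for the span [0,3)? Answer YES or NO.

YES

[0,3] S   <
  [0,1] "saw" : NP/N
  [1,3] S\(NP/N)   <
    [1,2] "liked" : N
    [2,3] "with" : (S\(NP/N))\N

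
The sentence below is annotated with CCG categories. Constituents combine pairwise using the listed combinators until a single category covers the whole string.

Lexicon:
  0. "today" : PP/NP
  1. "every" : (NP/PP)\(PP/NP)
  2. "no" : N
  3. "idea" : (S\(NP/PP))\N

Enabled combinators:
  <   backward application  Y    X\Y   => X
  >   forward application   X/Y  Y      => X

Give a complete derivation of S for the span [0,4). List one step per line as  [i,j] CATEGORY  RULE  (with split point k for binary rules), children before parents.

[0,4] S   <
  [0,2] NP/PP   <
    [0,1] "today" : PP/NP
    [1,2] "every" : (NP/PP)\(PP/NP)
  [2,4] S\(NP/PP)   <
    [2,3] "no" : N
    [3,4] "idea" : (S\(NP/PP))\N

[0,1] PP/NP  lex  "today"
[1,2] (NP/PP)\(PP/NP)  lex  "every"
[0,2] NP/PP  <  k=1
[2,3] N  lex  "no"
[3,4] (S\(NP/PP))\N  lex  "idea"
[2,4] S\(NP/PP)  <  k=3
[0,4] S  <  k=2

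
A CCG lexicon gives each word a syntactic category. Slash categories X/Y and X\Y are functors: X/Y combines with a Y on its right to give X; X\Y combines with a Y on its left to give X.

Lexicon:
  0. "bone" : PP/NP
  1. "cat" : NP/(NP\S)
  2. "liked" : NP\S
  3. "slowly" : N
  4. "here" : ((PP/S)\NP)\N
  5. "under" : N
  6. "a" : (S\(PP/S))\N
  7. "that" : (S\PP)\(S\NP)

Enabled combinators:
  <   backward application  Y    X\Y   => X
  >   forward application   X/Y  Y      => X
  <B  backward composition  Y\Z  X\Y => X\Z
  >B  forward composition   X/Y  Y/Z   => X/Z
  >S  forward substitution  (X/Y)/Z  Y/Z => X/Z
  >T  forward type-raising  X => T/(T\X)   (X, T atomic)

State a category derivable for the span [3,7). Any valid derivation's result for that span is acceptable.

S\NP

[0,8] S   <
  [0,3] PP   >
    [0,1] "bone" : PP/NP
    [1,3] NP   >
      [1,2] "cat" : NP/(NP\S)
      [2,3] "liked" : NP\S
  [3,8] S\PP   <
    [3,7] S\NP   <B
      [3,5] (PP/S)\NP   <
        [3,4] "slowly" : N
        [4,5] "here" : ((PP/S)\NP)\N
      [5,7] S\(PP/S)   <
        [5,6] "under" : N
        [6,7] "a" : (S\(PP/S))\N
    [7,8] "that" : (S\PP)\(S\NP)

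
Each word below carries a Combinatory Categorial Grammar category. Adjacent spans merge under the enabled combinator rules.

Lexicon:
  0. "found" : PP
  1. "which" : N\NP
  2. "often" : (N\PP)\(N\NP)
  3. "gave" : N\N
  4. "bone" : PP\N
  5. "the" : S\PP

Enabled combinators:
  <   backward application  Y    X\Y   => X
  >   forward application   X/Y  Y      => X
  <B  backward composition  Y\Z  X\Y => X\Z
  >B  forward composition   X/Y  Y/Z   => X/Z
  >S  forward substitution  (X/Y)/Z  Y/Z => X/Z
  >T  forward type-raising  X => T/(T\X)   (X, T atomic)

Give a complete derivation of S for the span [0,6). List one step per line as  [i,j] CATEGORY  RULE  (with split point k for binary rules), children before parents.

[0,6] S   <
  [0,3] N   >
    [0,1] N/(N\PP)   >T
      [0,1] "found" : PP
    [1,3] N\PP   <
      [1,2] "which" : N\NP
      [2,3] "often" : (N\PP)\(N\NP)
  [3,6] S\N   <B
    [3,4] "gave" : N\N
    [4,6] S\N   <B
      [4,5] "bone" : PP\N
      [5,6] "the" : S\PP

[0,1] PP  lex  "found"
[0,1] N/(N\PP)  >T
[1,2] N\NP  lex  "which"
[2,3] (N\PP)\(N\NP)  lex  "often"
[1,3] N\PP  <  k=2
[0,3] N  >  k=1
[3,4] N\N  lex  "gave"
[4,5] PP\N  lex  "bone"
[5,6] S\PP  lex  "the"
[4,6] S\N  <B  k=5
[3,6] S\N  <B  k=4
[0,6] S  <  k=3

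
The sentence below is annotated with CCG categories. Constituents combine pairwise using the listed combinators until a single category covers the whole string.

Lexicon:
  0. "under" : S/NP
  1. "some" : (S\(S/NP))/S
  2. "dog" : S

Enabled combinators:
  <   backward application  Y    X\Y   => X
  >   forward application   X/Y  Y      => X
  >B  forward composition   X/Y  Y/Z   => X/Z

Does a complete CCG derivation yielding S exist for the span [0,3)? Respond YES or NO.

[0,3] S   <
  [0,1] "under" : S/NP
  [1,3] S\(S/NP)   >
    [1,2] "some" : (S\(S/NP))/S
    [2,3] "dog" : S

YES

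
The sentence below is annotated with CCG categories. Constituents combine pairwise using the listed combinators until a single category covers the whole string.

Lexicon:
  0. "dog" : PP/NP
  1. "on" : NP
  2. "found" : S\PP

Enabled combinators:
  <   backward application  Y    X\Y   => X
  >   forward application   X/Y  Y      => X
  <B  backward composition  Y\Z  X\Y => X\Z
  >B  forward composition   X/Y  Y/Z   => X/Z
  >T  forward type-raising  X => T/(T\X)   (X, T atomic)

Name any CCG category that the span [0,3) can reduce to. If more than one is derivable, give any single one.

S

[0,3] S   <
  [0,2] PP   >
    [0,1] "dog" : PP/NP
    [1,2] "on" : NP
  [2,3] "found" : S\PP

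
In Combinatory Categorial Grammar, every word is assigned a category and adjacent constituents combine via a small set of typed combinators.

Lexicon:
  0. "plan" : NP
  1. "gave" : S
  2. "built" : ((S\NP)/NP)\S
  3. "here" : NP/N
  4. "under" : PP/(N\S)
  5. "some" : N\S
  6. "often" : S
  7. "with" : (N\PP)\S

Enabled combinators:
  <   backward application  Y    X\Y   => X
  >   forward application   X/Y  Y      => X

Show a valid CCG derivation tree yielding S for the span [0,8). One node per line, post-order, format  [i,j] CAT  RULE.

[0,8] S   <
  [0,1] "plan" : NP
  [1,8] S\NP   >
    [1,3] (S\NP)/NP   <
      [1,2] "gave" : S
      [2,3] "built" : ((S\NP)/NP)\S
    [3,8] NP   >
      [3,4] "here" : NP/N
      [4,8] N   <
        [4,6] PP   >
          [4,5] "under" : PP/(N\S)
          [5,6] "some" : N\S
        [6,8] N\PP   <
          [6,7] "often" : S
          [7,8] "with" : (N\PP)\S

[0,1] NP  lex  "plan"
[1,2] S  lex  "gave"
[2,3] ((S\NP)/NP)\S  lex  "built"
[1,3] (S\NP)/NP  <  k=2
[3,4] NP/N  lex  "here"
[4,5] PP/(N\S)  lex  "under"
[5,6] N\S  lex  "some"
[4,6] PP  >  k=5
[6,7] S  lex  "often"
[7,8] (N\PP)\S  lex  "with"
[6,8] N\PP  <  k=7
[4,8] N  <  k=6
[3,8] NP  >  k=4
[1,8] S\NP  >  k=3
[0,8] S  <  k=1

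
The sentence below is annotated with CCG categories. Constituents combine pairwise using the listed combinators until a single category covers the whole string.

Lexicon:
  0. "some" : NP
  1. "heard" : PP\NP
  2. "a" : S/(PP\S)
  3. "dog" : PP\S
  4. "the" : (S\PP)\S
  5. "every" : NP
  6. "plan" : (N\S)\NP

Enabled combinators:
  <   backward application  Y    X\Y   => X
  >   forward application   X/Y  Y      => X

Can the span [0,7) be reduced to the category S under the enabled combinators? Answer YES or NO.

NP PP\NP S/(PP\S) PP\S (S\PP)\S NP (N\S)\NP
CKY chart[0,7] = {N}; S ∉ chart

NO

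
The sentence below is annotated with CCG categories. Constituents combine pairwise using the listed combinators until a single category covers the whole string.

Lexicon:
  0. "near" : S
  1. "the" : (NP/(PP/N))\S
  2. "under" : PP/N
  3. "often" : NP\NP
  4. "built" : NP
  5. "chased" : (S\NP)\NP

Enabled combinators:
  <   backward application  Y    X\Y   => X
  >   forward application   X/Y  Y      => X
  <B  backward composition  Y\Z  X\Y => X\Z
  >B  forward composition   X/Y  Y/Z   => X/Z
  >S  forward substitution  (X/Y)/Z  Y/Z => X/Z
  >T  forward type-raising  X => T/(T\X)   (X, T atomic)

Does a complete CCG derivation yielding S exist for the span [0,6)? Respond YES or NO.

[0,6] S   <
  [0,3] NP   >
    [0,2] NP/(PP/N)   <
      [0,1] "near" : S
      [1,2] "the" : (NP/(PP/N))\S
    [2,3] "under" : PP/N
  [3,6] S\NP   <B
    [3,4] "often" : NP\NP
    [4,6] S\NP   <
      [4,5] "built" : NP
      [5,6] "chased" : (S\NP)\NP

YES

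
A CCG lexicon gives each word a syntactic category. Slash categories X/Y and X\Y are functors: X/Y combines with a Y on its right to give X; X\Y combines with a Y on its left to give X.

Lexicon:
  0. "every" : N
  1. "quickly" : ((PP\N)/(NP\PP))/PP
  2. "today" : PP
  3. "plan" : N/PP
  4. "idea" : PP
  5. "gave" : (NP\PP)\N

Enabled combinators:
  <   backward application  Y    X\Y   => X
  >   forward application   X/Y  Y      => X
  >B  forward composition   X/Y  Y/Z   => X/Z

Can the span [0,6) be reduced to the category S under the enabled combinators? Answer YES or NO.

N ((PP\N)/(NP\PP))/PP PP N/PP PP (NP\PP)\N
CKY chart[0,6] = {PP}; S ∉ chart

NO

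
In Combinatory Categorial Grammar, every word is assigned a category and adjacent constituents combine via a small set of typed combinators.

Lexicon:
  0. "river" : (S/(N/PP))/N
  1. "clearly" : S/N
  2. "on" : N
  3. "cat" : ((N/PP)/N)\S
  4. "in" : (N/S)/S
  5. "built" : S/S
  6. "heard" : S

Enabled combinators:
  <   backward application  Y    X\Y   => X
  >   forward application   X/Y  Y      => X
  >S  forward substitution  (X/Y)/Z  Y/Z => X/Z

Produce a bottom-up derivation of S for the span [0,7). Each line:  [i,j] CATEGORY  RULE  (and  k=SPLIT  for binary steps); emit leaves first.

[0,1] (S/(N/PP))/N  lex  "river"
[1,2] S/N  lex  "clearly"
[2,3] N  lex  "on"
[1,3] S  >  k=2
[3,4] ((N/PP)/N)\S  lex  "cat"
[1,4] (N/PP)/N  <  k=3
[0,4] S/N  >S  k=1
[4,5] (N/S)/S  lex  "in"
[5,6] S/S  lex  "built"
[4,6] N/S  >S  k=5
[6,7] S  lex  "heard"
[4,7] N  >  k=6
[0,7] S  >  k=4

[0,7] S   >
  [0,4] S/N   >S
    [0,1] "river" : (S/(N/PP))/N
    [1,4] (N/PP)/N   <
      [1,3] S   >
        [1,2] "clearly" : S/N
        [2,3] "on" : N
      [3,4] "cat" : ((N/PP)/N)\S
  [4,7] N   >
    [4,6] N/S   >S
      [4,5] "in" : (N/S)/S
      [5,6] "built" : S/S
    [6,7] "heard" : S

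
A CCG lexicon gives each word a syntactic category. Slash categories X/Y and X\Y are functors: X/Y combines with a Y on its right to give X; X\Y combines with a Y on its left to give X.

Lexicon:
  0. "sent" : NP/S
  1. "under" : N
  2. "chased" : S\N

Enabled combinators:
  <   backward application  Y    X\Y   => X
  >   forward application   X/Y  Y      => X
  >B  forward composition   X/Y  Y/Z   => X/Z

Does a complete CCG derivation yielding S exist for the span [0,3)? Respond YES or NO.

NP/S N S\N
CKY chart[0,3] = {NP}; S ∉ chart

NO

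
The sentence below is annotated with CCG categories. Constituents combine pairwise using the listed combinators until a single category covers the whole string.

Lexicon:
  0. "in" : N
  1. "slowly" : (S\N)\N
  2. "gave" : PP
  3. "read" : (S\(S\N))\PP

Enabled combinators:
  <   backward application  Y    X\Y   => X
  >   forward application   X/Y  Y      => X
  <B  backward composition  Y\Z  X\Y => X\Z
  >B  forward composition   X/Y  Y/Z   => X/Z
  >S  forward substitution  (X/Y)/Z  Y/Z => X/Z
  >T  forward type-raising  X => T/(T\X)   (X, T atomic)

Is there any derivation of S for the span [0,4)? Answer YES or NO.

[0,4] S   <
  [0,2] S\N   <
    [0,1] "in" : N
    [1,2] "slowly" : (S\N)\N
  [2,4] S\(S\N)   <
    [2,3] "gave" : PP
    [3,4] "read" : (S\(S\N))\PP

YES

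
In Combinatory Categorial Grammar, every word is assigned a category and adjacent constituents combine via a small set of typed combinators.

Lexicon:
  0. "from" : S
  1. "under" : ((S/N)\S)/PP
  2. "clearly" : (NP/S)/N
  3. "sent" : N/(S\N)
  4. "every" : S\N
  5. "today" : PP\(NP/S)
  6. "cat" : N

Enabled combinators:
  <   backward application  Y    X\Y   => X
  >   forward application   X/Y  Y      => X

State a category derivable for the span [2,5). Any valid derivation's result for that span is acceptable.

[0,7] S   >
  [0,6] S/N   <
    [0,1] "from" : S
    [1,6] (S/N)\S   >
      [1,2] "under" : ((S/N)\S)/PP
      [2,6] PP   <
        [2,5] NP/S   >
          [2,3] "clearly" : (NP/S)/N
          [3,5] N   >
            [3,4] "sent" : N/(S\N)
            [4,5] "every" : S\N
        [5,6] "today" : PP\(NP/S)
  [6,7] "cat" : N

NP/S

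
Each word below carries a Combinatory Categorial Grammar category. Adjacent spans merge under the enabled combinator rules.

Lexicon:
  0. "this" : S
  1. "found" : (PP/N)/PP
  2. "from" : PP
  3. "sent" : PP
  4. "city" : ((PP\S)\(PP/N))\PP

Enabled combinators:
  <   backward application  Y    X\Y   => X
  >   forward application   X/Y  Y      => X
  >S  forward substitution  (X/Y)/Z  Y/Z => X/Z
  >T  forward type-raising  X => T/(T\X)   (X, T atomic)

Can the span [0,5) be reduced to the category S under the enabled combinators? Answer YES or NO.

S (PP/N)/PP PP PP ((PP\S)\(PP/N))\PP
CKY chart[0,5] = {N/(N\PP), NP/(NP\PP), PP, PP/(PP\PP), S/(S\PP)}; S ∉ chart

NO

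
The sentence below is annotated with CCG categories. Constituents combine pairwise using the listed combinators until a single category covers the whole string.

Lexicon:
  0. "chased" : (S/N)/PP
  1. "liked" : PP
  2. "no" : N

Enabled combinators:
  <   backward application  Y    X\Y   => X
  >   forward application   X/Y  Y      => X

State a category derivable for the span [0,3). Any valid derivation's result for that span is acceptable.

[0,3] S   >
  [0,2] S/N   >
    [0,1] "chased" : (S/N)/PP
    [1,2] "liked" : PP
  [2,3] "no" : N

S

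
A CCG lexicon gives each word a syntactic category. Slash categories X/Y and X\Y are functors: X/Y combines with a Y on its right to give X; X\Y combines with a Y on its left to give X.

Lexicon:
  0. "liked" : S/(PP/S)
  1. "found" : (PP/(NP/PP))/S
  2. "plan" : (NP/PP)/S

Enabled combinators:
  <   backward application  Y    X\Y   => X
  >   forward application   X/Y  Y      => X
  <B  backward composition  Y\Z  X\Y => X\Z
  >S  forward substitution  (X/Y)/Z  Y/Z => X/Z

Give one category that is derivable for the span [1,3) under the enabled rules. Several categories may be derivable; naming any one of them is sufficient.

[0,3] S   >
  [0,1] "liked" : S/(PP/S)
  [1,3] PP/S   >S
    [1,2] "found" : (PP/(NP/PP))/S
    [2,3] "plan" : (NP/PP)/S

PP/S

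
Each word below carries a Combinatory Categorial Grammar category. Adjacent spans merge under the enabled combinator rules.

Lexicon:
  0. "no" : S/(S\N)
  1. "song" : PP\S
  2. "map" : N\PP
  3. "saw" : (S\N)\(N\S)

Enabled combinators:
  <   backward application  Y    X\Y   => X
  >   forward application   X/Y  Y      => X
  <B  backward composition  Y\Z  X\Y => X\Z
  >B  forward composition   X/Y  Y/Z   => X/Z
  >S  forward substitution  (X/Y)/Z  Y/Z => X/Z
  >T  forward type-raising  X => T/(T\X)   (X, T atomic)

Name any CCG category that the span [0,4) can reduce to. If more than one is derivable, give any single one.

[0,4] S   >
  [0,1] "no" : S/(S\N)
  [1,4] S\N   <
    [1,3] N\S   <B
      [1,2] "song" : PP\S
      [2,3] "map" : N\PP
    [3,4] "saw" : (S\N)\(N\S)

S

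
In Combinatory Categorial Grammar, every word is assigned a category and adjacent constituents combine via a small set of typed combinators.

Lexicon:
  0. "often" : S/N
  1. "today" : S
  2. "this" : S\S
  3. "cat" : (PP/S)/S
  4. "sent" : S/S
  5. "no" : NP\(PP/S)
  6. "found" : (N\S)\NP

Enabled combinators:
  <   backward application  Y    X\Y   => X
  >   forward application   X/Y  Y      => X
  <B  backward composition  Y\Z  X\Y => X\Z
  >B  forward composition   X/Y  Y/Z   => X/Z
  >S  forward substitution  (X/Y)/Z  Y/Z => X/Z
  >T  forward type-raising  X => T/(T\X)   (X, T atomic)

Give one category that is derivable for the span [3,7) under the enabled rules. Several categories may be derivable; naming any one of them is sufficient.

[0,7] S   >
  [0,1] "often" : S/N
  [1,7] N   <
    [1,2] "today" : S
    [2,7] N\S   <B
      [2,3] "this" : S\S
      [3,7] N\S   <
        [3,6] NP   <
          [3,5] PP/S   >S
            [3,4] "cat" : (PP/S)/S
            [4,5] "sent" : S/S
          [5,6] "no" : NP\(PP/S)
        [6,7] "found" : (N\S)\NP

N\S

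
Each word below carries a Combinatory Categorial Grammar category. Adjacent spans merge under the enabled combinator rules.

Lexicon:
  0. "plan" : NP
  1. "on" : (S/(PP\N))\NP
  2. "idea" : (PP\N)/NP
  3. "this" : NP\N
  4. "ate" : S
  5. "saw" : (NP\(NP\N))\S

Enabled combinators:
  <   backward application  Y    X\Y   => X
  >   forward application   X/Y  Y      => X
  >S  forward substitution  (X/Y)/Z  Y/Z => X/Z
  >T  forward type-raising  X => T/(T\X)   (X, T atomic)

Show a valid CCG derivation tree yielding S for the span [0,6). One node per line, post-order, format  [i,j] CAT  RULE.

[0,1] NP  lex  "plan"
[1,2] (S/(PP\N))\NP  lex  "on"
[0,2] S/(PP\N)  <  k=1
[2,3] (PP\N)/NP  lex  "idea"
[3,4] NP\N  lex  "this"
[4,5] S  lex  "ate"
[5,6] (NP\(NP\N))\S  lex  "saw"
[4,6] NP\(NP\N)  <  k=5
[3,6] NP  <  k=4
[2,6] PP\N  >  k=3
[0,6] S  >  k=2

[0,6] S   >
  [0,2] S/(PP\N)   <
    [0,1] "plan" : NP
    [1,2] "on" : (S/(PP\N))\NP
  [2,6] PP\N   >
    [2,3] "idea" : (PP\N)/NP
    [3,6] NP   <
      [3,4] "this" : NP\N
      [4,6] NP\(NP\N)   <
        [4,5] "ate" : S
        [5,6] "saw" : (NP\(NP\N))\S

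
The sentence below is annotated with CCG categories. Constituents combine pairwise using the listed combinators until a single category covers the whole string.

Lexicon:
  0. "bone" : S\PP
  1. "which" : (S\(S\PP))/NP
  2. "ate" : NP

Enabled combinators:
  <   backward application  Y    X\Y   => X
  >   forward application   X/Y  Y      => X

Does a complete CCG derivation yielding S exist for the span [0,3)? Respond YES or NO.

YES

[0,3] S   <
  [0,1] "bone" : S\PP
  [1,3] S\(S\PP)   >
    [1,2] "which" : (S\(S\PP))/NP
    [2,3] "ate" : NP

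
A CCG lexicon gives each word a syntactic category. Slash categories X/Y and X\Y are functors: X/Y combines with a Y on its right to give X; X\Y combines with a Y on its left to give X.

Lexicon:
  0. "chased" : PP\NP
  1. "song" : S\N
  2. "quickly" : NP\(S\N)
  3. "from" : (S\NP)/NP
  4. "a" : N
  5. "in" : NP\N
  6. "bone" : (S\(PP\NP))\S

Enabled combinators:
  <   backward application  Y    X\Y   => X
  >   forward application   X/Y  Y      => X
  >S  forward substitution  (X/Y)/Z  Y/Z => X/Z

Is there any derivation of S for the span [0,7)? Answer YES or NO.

[0,7] S   <
  [0,1] "chased" : PP\NP
  [1,7] S\(PP\NP)   <
    [1,6] S   <
      [1,3] NP   <
        [1,2] "song" : S\N
        [2,3] "quickly" : NP\(S\N)
      [3,6] S\NP   >
        [3,4] "from" : (S\NP)/NP
        [4,6] NP   <
          [4,5] "a" : N
          [5,6] "in" : NP\N
    [6,7] "bone" : (S\(PP\NP))\S

YES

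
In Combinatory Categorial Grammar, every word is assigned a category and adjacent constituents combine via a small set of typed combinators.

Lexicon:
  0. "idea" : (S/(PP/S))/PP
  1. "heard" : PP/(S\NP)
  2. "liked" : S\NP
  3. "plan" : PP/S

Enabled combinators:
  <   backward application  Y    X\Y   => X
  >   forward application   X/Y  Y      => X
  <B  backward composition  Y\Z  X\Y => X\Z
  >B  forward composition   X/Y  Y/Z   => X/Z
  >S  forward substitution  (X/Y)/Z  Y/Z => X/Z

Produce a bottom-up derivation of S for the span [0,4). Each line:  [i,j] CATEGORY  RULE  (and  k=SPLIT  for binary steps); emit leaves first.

[0,4] S   >
  [0,3] S/(PP/S)   >
    [0,1] "idea" : (S/(PP/S))/PP
    [1,3] PP   >
      [1,2] "heard" : PP/(S\NP)
      [2,3] "liked" : S\NP
  [3,4] "plan" : PP/S

[0,1] (S/(PP/S))/PP  lex  "idea"
[1,2] PP/(S\NP)  lex  "heard"
[2,3] S\NP  lex  "liked"
[1,3] PP  >  k=2
[0,3] S/(PP/S)  >  k=1
[3,4] PP/S  lex  "plan"
[0,4] S  >  k=3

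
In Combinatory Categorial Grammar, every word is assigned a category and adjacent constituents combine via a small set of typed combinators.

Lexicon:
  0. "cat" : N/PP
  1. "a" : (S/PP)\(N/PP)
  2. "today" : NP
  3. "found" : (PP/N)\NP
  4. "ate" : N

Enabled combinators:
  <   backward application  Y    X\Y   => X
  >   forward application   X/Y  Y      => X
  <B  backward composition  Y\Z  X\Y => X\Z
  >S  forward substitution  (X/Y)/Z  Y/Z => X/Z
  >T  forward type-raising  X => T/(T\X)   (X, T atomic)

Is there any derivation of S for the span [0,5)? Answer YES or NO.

YES

[0,5] S   >
  [0,2] S/PP   <
    [0,1] "cat" : N/PP
    [1,2] "a" : (S/PP)\(N/PP)
  [2,5] PP   >
    [2,4] PP/N   <
      [2,3] "today" : NP
      [3,4] "found" : (PP/N)\NP
    [4,5] "ate" : N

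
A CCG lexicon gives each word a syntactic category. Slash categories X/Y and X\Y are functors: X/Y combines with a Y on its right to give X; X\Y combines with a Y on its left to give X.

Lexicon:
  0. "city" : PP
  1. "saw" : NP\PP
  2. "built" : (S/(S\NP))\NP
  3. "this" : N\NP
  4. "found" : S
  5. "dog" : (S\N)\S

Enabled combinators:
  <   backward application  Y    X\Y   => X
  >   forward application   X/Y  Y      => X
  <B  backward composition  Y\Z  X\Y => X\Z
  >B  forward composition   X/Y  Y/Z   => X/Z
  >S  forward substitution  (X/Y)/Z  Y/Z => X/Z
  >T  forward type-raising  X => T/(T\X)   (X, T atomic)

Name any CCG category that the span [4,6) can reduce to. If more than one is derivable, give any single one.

[0,6] S   >
  [0,3] S/(S\NP)   <
    [0,2] NP   >
      [0,1] NP/(NP\PP)   >T
        [0,1] "city" : PP
      [1,2] "saw" : NP\PP
    [2,3] "built" : (S/(S\NP))\NP
  [3,6] S\NP   <B
    [3,4] "this" : N\NP
    [4,6] S\N   <
      [4,5] "found" : S
      [5,6] "dog" : (S\N)\S

S\N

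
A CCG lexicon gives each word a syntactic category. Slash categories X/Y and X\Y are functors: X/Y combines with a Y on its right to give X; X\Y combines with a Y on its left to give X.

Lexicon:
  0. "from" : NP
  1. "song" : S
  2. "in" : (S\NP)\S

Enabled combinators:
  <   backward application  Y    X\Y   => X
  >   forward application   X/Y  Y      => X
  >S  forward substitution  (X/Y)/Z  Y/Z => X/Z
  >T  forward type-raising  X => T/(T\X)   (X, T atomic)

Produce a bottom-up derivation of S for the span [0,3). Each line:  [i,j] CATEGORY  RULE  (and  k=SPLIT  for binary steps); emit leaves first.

[0,1] NP  lex  "from"
[1,2] S  lex  "song"
[2,3] (S\NP)\S  lex  "in"
[1,3] S\NP  <  k=2
[0,3] S  <  k=1

[0,3] S   <
  [0,1] "from" : NP
  [1,3] S\NP   <
    [1,2] "song" : S
    [2,3] "in" : (S\NP)\S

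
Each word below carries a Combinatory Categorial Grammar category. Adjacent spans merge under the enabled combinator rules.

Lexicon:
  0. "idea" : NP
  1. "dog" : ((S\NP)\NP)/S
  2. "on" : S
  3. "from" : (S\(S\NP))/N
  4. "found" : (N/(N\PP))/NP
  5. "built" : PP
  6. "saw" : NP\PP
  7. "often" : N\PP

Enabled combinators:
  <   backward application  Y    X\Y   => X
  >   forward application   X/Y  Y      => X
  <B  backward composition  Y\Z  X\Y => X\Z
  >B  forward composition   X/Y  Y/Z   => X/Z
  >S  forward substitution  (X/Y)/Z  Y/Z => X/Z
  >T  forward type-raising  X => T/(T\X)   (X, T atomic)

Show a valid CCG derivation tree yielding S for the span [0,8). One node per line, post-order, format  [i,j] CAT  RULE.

[0,1] NP  lex  "idea"
[1,2] ((S\NP)\NP)/S  lex  "dog"
[2,3] S  lex  "on"
[1,3] (S\NP)\NP  >  k=2
[0,3] S\NP  <  k=1
[3,4] (S\(S\NP))/N  lex  "from"
[4,5] (N/(N\PP))/NP  lex  "found"
[5,6] PP  lex  "built"
[5,6] NP/(NP\PP)  >T
[6,7] NP\PP  lex  "saw"
[5,7] NP  >  k=6
[4,7] N/(N\PP)  >  k=5
[7,8] N\PP  lex  "often"
[4,8] N  >  k=7
[3,8] S\(S\NP)  >  k=4
[0,8] S  <  k=3

[0,8] S   <
  [0,3] S\NP   <
    [0,1] "idea" : NP
    [1,3] (S\NP)\NP   >
      [1,2] "dog" : ((S\NP)\NP)/S
      [2,3] "on" : S
  [3,8] S\(S\NP)   >
    [3,4] "from" : (S\(S\NP))/N
    [4,8] N   >
      [4,7] N/(N\PP)   >
        [4,5] "found" : (N/(N\PP))/NP
        [5,7] NP   >
          [5,6] NP/(NP\PP)   >T
            [5,6] "built" : PP
          [6,7] "saw" : NP\PP
      [7,8] "often" : N\PP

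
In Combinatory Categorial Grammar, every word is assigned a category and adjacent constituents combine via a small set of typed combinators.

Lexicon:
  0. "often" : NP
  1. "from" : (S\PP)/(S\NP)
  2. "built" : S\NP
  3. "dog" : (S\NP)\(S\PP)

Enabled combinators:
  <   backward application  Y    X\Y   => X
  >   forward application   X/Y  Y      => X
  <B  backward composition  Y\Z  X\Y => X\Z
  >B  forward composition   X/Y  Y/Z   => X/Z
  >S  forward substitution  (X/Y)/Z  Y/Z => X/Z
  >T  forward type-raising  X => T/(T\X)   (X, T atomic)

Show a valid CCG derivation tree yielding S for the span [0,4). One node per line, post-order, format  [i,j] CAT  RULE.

[0,4] S   >
  [0,1] S/(S\NP)   >T
    [0,1] "often" : NP
  [1,4] S\NP   <
    [1,3] S\PP   >
      [1,2] "from" : (S\PP)/(S\NP)
      [2,3] "built" : S\NP
    [3,4] "dog" : (S\NP)\(S\PP)

[0,1] NP  lex  "often"
[0,1] S/(S\NP)  >T
[1,2] (S\PP)/(S\NP)  lex  "from"
[2,3] S\NP  lex  "built"
[1,3] S\PP  >  k=2
[3,4] (S\NP)\(S\PP)  lex  "dog"
[1,4] S\NP  <  k=3
[0,4] S  >  k=1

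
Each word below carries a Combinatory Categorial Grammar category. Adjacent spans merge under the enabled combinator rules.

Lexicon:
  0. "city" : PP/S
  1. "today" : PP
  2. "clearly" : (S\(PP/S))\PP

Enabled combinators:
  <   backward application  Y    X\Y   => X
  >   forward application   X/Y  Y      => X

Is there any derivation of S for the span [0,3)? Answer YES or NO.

YES

[0,3] S   <
  [0,1] "city" : PP/S
  [1,3] S\(PP/S)   <
    [1,2] "today" : PP
    [2,3] "clearly" : (S\(PP/S))\PP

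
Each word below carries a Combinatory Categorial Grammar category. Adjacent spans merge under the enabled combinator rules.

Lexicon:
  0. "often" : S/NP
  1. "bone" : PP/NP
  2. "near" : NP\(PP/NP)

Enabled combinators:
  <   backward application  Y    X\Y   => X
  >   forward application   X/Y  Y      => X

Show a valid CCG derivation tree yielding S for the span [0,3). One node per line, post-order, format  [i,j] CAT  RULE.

[0,3] S   >
  [0,1] "often" : S/NP
  [1,3] NP   <
    [1,2] "bone" : PP/NP
    [2,3] "near" : NP\(PP/NP)

[0,1] S/NP  lex  "often"
[1,2] PP/NP  lex  "bone"
[2,3] NP\(PP/NP)  lex  "near"
[1,3] NP  <  k=2
[0,3] S  >  k=1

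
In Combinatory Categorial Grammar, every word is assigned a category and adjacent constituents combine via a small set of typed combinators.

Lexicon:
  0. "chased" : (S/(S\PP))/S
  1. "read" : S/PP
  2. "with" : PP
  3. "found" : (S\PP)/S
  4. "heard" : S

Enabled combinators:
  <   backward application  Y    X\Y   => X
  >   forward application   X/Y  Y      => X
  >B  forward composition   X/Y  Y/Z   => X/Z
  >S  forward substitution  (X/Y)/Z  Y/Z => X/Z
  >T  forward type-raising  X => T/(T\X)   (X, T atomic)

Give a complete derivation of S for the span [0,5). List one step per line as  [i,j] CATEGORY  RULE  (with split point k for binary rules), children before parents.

[0,1] (S/(S\PP))/S  lex  "chased"
[1,2] S/PP  lex  "read"
[2,3] PP  lex  "with"
[1,3] S  >  k=2
[0,3] S/(S\PP)  >  k=1
[3,4] (S\PP)/S  lex  "found"
[4,5] S  lex  "heard"
[3,5] S\PP  >  k=4
[0,5] S  >  k=3

[0,5] S   >
  [0,3] S/(S\PP)   >
    [0,1] "chased" : (S/(S\PP))/S
    [1,3] S   >
      [1,2] "read" : S/PP
      [2,3] "with" : PP
  [3,5] S\PP   >
    [3,4] "found" : (S\PP)/S
    [4,5] "heard" : S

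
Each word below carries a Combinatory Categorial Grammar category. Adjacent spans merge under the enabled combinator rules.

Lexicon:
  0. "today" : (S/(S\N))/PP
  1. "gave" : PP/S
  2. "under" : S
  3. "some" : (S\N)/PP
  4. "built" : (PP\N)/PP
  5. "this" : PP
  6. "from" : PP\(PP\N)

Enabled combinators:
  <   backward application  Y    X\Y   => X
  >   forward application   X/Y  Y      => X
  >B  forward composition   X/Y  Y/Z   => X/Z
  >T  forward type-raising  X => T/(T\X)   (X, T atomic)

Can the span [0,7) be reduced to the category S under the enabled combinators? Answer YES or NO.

YES

[0,7] S   >
  [0,3] S/(S\N)   >
    [0,1] "today" : (S/(S\N))/PP
    [1,3] PP   >
      [1,2] "gave" : PP/S
      [2,3] "under" : S
  [3,7] S\N   >
    [3,4] "some" : (S\N)/PP
    [4,7] PP   <
      [4,6] PP\N   >
        [4,5] "built" : (PP\N)/PP
        [5,6] "this" : PP
      [6,7] "from" : PP\(PP\N)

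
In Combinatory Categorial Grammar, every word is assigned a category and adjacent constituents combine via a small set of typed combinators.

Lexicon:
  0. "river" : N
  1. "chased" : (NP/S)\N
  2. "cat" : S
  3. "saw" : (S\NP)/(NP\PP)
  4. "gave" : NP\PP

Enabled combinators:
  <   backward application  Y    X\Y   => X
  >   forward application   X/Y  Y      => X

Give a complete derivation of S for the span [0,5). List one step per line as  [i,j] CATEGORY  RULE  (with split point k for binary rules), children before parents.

[0,1] N  lex  "river"
[1,2] (NP/S)\N  lex  "chased"
[0,2] NP/S  <  k=1
[2,3] S  lex  "cat"
[0,3] NP  >  k=2
[3,4] (S\NP)/(NP\PP)  lex  "saw"
[4,5] NP\PP  lex  "gave"
[3,5] S\NP  >  k=4
[0,5] S  <  k=3

[0,5] S   <
  [0,3] NP   >
    [0,2] NP/S   <
      [0,1] "river" : N
      [1,2] "chased" : (NP/S)\N
    [2,3] "cat" : S
  [3,5] S\NP   >
    [3,4] "saw" : (S\NP)/(NP\PP)
    [4,5] "gave" : NP\PP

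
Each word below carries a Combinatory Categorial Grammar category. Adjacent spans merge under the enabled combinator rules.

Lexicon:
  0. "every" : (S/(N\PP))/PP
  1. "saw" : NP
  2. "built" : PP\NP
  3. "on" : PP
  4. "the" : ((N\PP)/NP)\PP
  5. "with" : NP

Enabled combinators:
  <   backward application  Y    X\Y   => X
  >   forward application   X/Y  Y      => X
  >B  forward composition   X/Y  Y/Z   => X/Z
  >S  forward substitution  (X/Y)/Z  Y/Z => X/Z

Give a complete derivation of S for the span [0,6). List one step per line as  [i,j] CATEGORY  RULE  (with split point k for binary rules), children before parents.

[0,1] (S/(N\PP))/PP  lex  "every"
[1,2] NP  lex  "saw"
[2,3] PP\NP  lex  "built"
[1,3] PP  <  k=2
[0,3] S/(N\PP)  >  k=1
[3,4] PP  lex  "on"
[4,5] ((N\PP)/NP)\PP  lex  "the"
[3,5] (N\PP)/NP  <  k=4
[5,6] NP  lex  "with"
[3,6] N\PP  >  k=5
[0,6] S  >  k=3

[0,6] S   >
  [0,3] S/(N\PP)   >
    [0,1] "every" : (S/(N\PP))/PP
    [1,3] PP   <
      [1,2] "saw" : NP
      [2,3] "built" : PP\NP
  [3,6] N\PP   >
    [3,5] (N\PP)/NP   <
      [3,4] "on" : PP
      [4,5] "the" : ((N\PP)/NP)\PP
    [5,6] "with" : NP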